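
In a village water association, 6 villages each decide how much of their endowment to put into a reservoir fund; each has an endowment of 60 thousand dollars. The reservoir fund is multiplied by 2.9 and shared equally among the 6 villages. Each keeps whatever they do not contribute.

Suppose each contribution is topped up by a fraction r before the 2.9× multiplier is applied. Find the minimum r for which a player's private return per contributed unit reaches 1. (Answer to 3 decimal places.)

With matching at rate r, one contributed unit becomes (1 + r) in the reservoir fund and returns 2.9 × (1 + r) / 6 to the contributor.
Setting this equal to 1: 1 + r = 6/2.9 = 2.0690.
So the minimum matching rate is r = 2.0690 − 1 = 1.069.

1.069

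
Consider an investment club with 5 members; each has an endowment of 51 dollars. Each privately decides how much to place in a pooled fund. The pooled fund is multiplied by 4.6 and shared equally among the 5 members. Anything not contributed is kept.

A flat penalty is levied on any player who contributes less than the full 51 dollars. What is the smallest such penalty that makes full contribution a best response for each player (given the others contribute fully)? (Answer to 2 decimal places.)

Given the others contribute fully, the best deviation is to contribute 0 (any partial contribution still incurs the fine and gives up units whose private return 0.9200 is below 1).
Deviating from 51 to 0 saves 51 dollars but forfeits the deviator's share of the drop in the pooled fund: 4.6/5 × 51 = 46.92.
So the deviation gain is 51 − 46.92 = 4.08, and the fine must be at least 4.08 dollars to wipe it out.

4.08 dollars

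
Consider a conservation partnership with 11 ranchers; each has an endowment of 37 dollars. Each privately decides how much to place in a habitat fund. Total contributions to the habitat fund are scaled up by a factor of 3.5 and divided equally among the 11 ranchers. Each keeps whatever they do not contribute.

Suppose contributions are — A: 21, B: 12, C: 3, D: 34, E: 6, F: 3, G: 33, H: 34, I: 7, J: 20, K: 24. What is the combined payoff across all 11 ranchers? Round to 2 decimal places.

899.50 dollars

Total contributed: 21 + 12 + 3 + 34 + 6 + 3 + 33 + 34 + 7 + 20 + 24 = 197; total kept: 11 × 37 − 197 = 210.
The habitat fund pays out 3.5 × 197 = 689.50 in aggregate.
Group total = 210 + 689.50 = 899.50.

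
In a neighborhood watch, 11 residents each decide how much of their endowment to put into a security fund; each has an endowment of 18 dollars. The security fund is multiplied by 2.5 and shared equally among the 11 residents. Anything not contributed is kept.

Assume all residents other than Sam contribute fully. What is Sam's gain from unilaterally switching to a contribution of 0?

13.91 dollars

Switching from a contribution of 18 to 0 lets Sam keep an extra 18 dollars, but lowers the security fund by 18, which costs Sam their own share of that drop: 2.5/11 × 18 = 4.09.
Net gain = 18 − 4.09 = 13.91. The private return per contributed unit (0.2273) is below 1, so free-riding is indeed the best response regardless of what the others do.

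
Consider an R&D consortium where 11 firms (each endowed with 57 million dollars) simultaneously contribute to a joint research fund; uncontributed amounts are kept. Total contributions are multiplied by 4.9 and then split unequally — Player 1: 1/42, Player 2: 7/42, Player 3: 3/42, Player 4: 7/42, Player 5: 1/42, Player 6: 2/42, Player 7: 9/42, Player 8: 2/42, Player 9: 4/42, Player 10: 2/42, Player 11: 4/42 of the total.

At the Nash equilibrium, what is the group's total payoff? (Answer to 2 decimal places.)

A player with share s gets back 4.9·s per unit contributed, so full contribution is dominant for anyone with s > 1/4.9 = 0.2041 and zero contribution is dominant for anyone below.
Player 7 alone (share 9/42) is above the threshold, contributing 57; the remaining 10 contribute 0. Total contributed: 57.
The joint research fund pays out 4.9 × 57 = 279.30 in total (split across the unequal shares, but the aggregate is all that matters for the group sum).
The 10 free-riders keep 57 each, adding 570. Group total = 570 + 279.30 = 849.30.

849.30 million dollars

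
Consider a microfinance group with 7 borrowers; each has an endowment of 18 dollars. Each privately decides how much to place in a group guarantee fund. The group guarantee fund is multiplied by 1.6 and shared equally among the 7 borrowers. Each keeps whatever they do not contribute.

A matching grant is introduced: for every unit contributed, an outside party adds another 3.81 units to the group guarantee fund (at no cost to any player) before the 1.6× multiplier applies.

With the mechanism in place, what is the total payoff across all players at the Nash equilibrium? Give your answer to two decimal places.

969.70 dollars

The effective private return per unit is now 1.6 × 4.81 / 7 = 1.0994 > 1, so every player's dominant strategy flips to full contribution.
So the Nash equilibrium is full contribution by all 7; the group earns 1.6 × 4.81 × 126 = 969.70.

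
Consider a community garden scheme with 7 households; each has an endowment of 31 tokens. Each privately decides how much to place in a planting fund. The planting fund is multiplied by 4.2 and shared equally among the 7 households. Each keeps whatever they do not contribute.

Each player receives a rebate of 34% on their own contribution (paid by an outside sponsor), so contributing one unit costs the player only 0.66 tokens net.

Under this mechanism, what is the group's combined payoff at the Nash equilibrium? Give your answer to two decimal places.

The effective private return is (4.2/7) / 0.66 = 0.9091, which is still under 1, so the mechanism doesn't change anyone's dominant strategy: zero contribution.
Everyone keeps their endowment and the group total is 7 × 31 = 217.

217.00 tokens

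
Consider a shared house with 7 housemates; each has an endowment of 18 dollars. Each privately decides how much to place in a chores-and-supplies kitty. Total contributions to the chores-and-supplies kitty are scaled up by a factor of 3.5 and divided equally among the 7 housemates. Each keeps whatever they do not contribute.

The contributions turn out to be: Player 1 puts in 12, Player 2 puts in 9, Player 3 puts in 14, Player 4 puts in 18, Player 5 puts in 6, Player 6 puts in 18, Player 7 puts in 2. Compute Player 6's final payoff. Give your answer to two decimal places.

Total contributed: 12 + 9 + 14 + 18 + 6 + 18 + 2 = 79.
Each receives 3.5 × 79 / 7 = 39.50 from the chores-and-supplies kitty.
Player 6 keeps 18 − 18 = 0, so Player 6's payoff is 0 + 39.50 = 39.50.

39.50 dollars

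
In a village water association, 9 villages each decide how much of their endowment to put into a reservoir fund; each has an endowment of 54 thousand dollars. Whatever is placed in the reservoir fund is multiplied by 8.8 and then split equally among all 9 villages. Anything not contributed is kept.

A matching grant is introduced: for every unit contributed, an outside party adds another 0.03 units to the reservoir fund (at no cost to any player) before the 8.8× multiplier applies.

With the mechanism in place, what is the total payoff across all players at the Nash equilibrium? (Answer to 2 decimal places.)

4405.10 thousand dollars

With the mechanism, a contributed unit returns 8.8 × 1.03 / 9 = 1.0071 per unit of net cost to the contributor — now above 1 — so contributing fully is weakly dominant for every player.
So the Nash equilibrium is full contribution by all 9; the group earns 8.8 × 1.03 × 486 = 4405.10.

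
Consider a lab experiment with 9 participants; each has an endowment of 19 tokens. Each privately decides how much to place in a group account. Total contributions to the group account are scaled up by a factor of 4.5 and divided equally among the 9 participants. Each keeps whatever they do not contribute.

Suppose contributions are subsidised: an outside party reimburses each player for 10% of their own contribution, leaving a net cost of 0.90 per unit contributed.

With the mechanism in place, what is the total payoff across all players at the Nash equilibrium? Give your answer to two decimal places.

The effective private return is (4.5/9) / 0.90 = 0.5556, which is still under 1, so the mechanism doesn't change anyone's dominant strategy: zero contribution.
At the Nash equilibrium no one contributes; group total payoff = 9 × 19 = 171.

171.00 tokens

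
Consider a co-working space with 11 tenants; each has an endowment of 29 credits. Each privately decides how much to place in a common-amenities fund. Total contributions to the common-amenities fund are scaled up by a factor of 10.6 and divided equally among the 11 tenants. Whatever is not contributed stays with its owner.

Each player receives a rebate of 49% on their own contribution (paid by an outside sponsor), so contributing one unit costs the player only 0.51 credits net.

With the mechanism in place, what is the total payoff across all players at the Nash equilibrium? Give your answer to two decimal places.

3537.71 credits

Under the mechanism each unit contributed yields (10.6/11) / 0.51 = 1.8895 back to its contributor per unit of net cost, which exceeds 1, making full contribution the dominant choice for everyone.
At the Nash equilibrium everyone contributes 29. Group total payoff = 11 × (29 × 0.49 + 10.6 × 29) = 3537.71.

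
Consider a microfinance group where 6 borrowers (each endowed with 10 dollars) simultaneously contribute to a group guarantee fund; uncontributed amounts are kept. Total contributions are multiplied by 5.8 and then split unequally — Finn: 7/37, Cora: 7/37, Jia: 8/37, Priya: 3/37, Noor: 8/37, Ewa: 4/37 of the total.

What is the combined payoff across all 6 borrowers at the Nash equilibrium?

252.00 dollars

A player with share s gets back 5.8·s per unit contributed, so full contribution is dominant for anyone with s > 1/5.8 = 0.1724 and zero contribution is dominant for anyone below.
The shares above 0.1724 belong to Finn, Cora, Jia and Noor, contributing 10 each; the remaining 2 contribute 0. Total contributed: 40.
The group guarantee fund pays out 5.8 × 40 = 232.00 in total (split across the unequal shares, but the aggregate is all that matters for the group sum).
The 2 free-riders keep 10 each, adding 20. Group total = 20 + 232.00 = 252.00.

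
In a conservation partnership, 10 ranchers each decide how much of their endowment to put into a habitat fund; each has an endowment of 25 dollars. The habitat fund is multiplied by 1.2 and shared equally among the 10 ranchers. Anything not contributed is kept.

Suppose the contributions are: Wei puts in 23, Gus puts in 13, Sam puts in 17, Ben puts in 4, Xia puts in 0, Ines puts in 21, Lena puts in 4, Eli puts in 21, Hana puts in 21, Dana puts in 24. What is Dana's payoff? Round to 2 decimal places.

18.76 dollars

Total contributed: 23 + 13 + 17 + 4 + 0 + 21 + 4 + 21 + 21 + 24 = 148.
Each receives 1.2 × 148 / 10 = 17.76 from the habitat fund.
Dana keeps 25 − 24 = 1, so Dana's payoff is 1 + 17.76 = 18.76.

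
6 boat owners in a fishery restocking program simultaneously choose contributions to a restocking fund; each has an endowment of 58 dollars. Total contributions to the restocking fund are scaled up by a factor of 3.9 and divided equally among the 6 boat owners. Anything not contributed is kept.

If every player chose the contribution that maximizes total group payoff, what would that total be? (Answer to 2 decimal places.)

Each contributed unit returns 3.900 to the group as a whole (0.6500 to each of 6 players), which exceeds 1, so the social optimum is full contribution: group total = 3.900 × 348 = 1357.20.

1357.20 dollars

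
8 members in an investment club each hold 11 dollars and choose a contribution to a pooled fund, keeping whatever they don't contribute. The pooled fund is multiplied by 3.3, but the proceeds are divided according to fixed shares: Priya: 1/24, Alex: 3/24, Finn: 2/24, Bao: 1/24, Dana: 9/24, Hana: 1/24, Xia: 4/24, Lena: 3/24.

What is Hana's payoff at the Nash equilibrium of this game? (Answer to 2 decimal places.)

Each unit j contributes comes back to j as 3.3 × (j's share), so j prefers to contribute only if that share exceeds 1/3.3 = 0.3030; otherwise keeping the unit dominates.
The only share above 0.3030 is Dana's 9/24, contributing 11; the remaining 7 contribute 0. Total contributed: 11.
Hana keeps 11 and receives 3.3 × 11 × 1/24 = 1.51 from the pooled fund, for a payoff of 12.51.

12.51 dollars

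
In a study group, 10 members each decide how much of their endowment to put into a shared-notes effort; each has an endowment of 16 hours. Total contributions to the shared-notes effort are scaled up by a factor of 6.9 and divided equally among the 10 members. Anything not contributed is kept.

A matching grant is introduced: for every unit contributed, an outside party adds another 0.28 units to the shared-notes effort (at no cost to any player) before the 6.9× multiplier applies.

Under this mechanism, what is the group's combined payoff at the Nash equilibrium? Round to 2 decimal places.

With the mechanism, a contributed unit returns 6.9 × 1.28 / 10 = 0.8832 per unit of net cost — still below 1 — so contributing 0 remains dominant for every player.
Everyone keeps their endowment and the group total is 10 × 16 = 160.

160.00 hours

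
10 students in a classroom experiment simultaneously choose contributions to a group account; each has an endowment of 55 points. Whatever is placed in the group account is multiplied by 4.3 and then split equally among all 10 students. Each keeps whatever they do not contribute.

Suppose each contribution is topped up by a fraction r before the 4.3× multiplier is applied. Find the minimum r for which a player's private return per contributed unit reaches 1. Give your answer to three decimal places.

With matching at rate r, one contributed unit becomes (1 + r) in the group account and returns 4.3 × (1 + r) / 10 to the contributor.
Setting this equal to 1: 1 + r = 10/4.3 = 2.3256.
So the minimum matching rate is r = 2.3256 − 1 = 1.326.

1.326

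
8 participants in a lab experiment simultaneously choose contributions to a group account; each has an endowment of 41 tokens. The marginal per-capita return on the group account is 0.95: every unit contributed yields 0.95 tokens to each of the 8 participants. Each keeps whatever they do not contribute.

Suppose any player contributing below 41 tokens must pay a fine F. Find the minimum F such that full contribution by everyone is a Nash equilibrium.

2.05 tokens

Given the others contribute fully, the best deviation is to contribute 0 (any partial contribution still incurs the fine and gives up units whose private return 0.95 is below 1).
Deviating from 41 to 0 saves 41 tokens but forfeits the deviator's share of the drop in the group account: 0.95 × 41 = 38.95.
So the deviation gain is 41 − 38.95 = 2.05, and the fine must be at least 2.05 tokens to wipe it out.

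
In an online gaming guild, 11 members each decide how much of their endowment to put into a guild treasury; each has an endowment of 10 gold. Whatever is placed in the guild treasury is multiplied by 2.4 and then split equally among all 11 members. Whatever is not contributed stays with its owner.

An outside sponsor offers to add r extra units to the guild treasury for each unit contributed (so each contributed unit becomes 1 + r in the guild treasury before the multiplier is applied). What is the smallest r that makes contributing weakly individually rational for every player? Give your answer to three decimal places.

With matching at rate r, one contributed unit becomes (1 + r) in the guild treasury and returns 2.4 × (1 + r) / 11 to the contributor.
Setting this equal to 1: 1 + r = 11/2.4 = 4.5833.
So the minimum matching rate is r = 4.5833 − 1 = 3.583.

3.583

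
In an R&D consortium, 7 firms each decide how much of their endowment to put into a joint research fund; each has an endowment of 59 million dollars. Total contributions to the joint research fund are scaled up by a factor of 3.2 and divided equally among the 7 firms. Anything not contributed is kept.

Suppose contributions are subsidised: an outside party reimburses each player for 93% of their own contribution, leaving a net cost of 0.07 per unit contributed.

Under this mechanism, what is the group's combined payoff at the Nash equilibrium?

1705.69 million dollars

The effective private return per unit is now (3.2/7) / 0.07 = 6.5306 > 1, so every player's dominant strategy flips to full contribution.
At the Nash equilibrium everyone contributes 59. Group total payoff = 7 × (59 × 0.93 + 3.2 × 59) = 1705.69.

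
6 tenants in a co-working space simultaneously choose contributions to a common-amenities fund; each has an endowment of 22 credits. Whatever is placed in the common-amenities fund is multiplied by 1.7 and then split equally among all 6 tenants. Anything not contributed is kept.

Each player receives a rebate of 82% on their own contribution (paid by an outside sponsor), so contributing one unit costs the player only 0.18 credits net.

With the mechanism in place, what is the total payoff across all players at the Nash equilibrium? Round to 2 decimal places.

332.64 credits

The effective private return per unit is now (1.7/6) / 0.18 = 1.5741 > 1, so every player's dominant strategy flips to full contribution.
At the Nash equilibrium everyone contributes 22. Group total payoff = 6 × (22 × 0.82 + 1.7 × 22) = 332.64.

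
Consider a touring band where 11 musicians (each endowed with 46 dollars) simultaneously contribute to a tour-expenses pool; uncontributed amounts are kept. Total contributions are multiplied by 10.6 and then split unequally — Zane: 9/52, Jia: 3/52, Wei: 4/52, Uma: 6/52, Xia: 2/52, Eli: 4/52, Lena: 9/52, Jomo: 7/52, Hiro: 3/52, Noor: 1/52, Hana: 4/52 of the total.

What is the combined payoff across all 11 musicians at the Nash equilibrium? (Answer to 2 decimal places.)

Player j's private return per contributed unit is 10.6 × (j's share). Contributing is weakly dominant for j when that share is at least 1/10.6 = 0.0943, and contributing 0 is dominant otherwise.
Zane, Uma, Lena and Jomo are above the threshold, contributing 46 each; the remaining 7 contribute 0. Total contributed: 184.
The tour-expenses pool pays out 10.6 × 184 = 1950.40 in total (split across the unequal shares, but the aggregate is all that matters for the group sum).
The 7 free-riders keep 46 each, adding 322. Group total = 322 + 1950.40 = 2272.40.

2272.40 dollars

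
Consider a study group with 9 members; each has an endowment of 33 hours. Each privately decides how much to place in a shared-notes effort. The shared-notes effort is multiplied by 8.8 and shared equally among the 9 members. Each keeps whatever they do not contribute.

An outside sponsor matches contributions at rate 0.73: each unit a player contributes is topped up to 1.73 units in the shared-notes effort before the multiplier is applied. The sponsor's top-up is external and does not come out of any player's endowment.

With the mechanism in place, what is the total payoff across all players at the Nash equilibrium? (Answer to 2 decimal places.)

Under the mechanism each unit contributed yields 8.8 × 1.73 / 9 = 1.6916 back to its contributor per unit of net cost, which exceeds 1, making full contribution the dominant choice for everyone.
So the Nash equilibrium is full contribution by all 9; the group earns 8.8 × 1.73 × 297 = 4521.53.

4521.53 hours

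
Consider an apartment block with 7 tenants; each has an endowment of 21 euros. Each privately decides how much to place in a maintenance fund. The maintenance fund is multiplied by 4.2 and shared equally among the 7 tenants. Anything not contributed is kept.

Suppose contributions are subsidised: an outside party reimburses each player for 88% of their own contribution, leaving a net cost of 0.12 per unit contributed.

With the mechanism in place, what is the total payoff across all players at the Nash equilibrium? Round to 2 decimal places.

Under the mechanism each unit contributed yields (4.2/7) / 0.12 = 5.0000 back to its contributor per unit of net cost, which exceeds 1, making full contribution the dominant choice for everyone.
At the Nash equilibrium everyone contributes 21. Group total payoff = 7 × (21 × 0.88 + 4.2 × 21) = 746.76.

746.76 euros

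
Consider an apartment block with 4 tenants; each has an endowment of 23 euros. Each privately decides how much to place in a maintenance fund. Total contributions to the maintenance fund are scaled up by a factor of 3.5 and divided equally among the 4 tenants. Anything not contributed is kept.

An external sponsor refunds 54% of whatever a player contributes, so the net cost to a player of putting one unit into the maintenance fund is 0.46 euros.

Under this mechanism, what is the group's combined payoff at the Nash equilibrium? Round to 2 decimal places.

Under the mechanism each unit contributed yields (3.5/4) / 0.46 = 1.9022 back to its contributor per unit of net cost, which exceeds 1, making full contribution the dominant choice for everyone.
At the Nash equilibrium everyone contributes 23. Group total payoff = 4 × (23 × 0.54 + 3.5 × 23) = 371.68.

371.68 euros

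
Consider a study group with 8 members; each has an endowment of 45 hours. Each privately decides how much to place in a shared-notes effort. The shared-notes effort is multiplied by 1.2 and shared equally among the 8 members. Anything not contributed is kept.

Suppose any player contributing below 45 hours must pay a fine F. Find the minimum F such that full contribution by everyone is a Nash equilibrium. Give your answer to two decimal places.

38.25 hours

Given the others contribute fully, the best deviation is to contribute 0 (any partial contribution still incurs the fine and gives up units whose private return 0.1500 is below 1).
Deviating from 45 to 0 saves 45 hours but forfeits the deviator's share of the drop in the shared-notes effort: 1.2/8 × 45 = 6.75.
So the deviation gain is 45 − 6.75 = 38.25, and the fine must be at least 38.25 hours to wipe it out.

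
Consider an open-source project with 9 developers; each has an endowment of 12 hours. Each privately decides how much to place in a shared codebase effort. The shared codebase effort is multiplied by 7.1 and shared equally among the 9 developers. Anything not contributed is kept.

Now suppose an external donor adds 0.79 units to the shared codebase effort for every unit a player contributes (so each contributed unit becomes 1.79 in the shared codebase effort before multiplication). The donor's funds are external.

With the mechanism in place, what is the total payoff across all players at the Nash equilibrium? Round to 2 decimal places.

1372.57 hours

Under the mechanism each unit contributed yields 7.1 × 1.79 / 9 = 1.4121 back to its contributor per unit of net cost, which exceeds 1, making full contribution the dominant choice for everyone.
At the Nash equilibrium everyone contributes 12. Group total payoff = 7.1 × 1.79 × 108 = 1372.57.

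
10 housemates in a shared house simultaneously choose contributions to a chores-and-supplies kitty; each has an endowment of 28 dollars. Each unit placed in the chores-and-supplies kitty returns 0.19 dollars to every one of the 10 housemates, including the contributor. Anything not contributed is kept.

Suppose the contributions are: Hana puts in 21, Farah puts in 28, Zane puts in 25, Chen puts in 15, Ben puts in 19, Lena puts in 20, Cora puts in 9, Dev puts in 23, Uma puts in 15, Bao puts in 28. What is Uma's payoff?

51.57 dollars

Total contributed: 21 + 28 + 25 + 15 + 19 + 20 + 9 + 23 + 15 + 28 = 203.
Each receives 0.19 × 203 = 38.57 from the chores-and-supplies kitty.
Uma keeps 28 − 15 = 13, so Uma's payoff is 13 + 38.57 = 51.57.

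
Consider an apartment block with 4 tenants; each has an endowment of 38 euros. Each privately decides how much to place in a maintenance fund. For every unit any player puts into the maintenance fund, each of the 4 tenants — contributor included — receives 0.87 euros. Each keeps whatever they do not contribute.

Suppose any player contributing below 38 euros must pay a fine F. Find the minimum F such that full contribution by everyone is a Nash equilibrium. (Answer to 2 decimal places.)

4.94 euros

Given the others contribute fully, the best deviation is to contribute 0 (any partial contribution still incurs the fine and gives up units whose private return 0.87 is below 1).
Deviating from 38 to 0 saves 38 euros but forfeits the deviator's share of the drop in the maintenance fund: 0.87 × 38 = 33.06.
So the deviation gain is 38 − 33.06 = 4.94, and the fine must be at least 4.94 euros to wipe it out.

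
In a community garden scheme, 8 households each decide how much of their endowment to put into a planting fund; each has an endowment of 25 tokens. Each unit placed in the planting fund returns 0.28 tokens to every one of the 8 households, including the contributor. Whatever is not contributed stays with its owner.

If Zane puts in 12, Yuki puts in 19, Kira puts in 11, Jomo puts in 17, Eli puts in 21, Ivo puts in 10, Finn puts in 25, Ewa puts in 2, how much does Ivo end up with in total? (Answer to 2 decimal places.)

Total contributed: 12 + 19 + 11 + 17 + 21 + 10 + 25 + 2 = 117.
Each receives 0.28 × 117 = 32.76 from the planting fund.
Ivo keeps 25 − 10 = 15, so Ivo's payoff is 15 + 32.76 = 47.76.

47.76 tokens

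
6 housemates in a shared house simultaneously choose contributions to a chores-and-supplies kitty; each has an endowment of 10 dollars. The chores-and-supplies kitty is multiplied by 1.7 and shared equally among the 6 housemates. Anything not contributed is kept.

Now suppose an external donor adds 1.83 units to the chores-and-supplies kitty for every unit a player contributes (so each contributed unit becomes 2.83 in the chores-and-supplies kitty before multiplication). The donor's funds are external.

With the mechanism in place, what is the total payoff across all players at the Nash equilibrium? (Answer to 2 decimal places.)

Even with the mechanism, each unit contributed returns only 1.7 × 2.83 / 6 = 0.8018 per unit of net cost, so contributing nothing is still dominant.
At the Nash equilibrium no one contributes; group total payoff = 6 × 10 = 60.

60.00 dollars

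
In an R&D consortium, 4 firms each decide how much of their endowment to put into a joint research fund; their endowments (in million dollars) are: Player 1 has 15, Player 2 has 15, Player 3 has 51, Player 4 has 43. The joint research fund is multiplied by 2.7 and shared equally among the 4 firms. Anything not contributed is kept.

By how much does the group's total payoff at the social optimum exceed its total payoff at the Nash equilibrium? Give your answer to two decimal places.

210.80 million dollars

The private return per contributed unit is 2.7/4 = 0.6750 < 1 for every player regardless of endowment, so the Nash equilibrium is zero contribution and the group total is Σ E_j = 15 + 15 + 51 + 43 = 124.
Each contributed unit returns 2.700 to the group, so the social optimum is full contribution by everyone: group total = 2.700 × 124 = 334.80.
Efficiency loss = (2.700 − 1) × 124 = 210.80.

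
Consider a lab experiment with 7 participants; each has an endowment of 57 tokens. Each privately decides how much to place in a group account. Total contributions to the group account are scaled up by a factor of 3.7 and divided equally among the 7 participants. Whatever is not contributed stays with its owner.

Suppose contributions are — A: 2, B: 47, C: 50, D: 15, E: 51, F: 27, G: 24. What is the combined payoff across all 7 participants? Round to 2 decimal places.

Total contributed: 2 + 47 + 50 + 15 + 51 + 27 + 24 = 216; total kept: 7 × 57 − 216 = 183.
The group account pays out 3.7 × 216 = 799.20 in aggregate.
Group total = 183 + 799.20 = 982.20.

982.20 tokens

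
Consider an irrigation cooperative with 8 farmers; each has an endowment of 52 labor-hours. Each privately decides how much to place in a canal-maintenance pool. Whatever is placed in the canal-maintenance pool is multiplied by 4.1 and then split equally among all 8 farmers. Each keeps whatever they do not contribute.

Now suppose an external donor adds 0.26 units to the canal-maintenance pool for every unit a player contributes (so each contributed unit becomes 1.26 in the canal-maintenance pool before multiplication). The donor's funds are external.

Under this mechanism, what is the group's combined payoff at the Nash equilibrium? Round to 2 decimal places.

Even with the mechanism, each unit contributed returns only 4.1 × 1.26 / 8 = 0.6458 per unit of net cost, so contributing nothing is still dominant.
At the Nash equilibrium no one contributes; group total payoff = 8 × 52 = 416.

416.00 labor-hours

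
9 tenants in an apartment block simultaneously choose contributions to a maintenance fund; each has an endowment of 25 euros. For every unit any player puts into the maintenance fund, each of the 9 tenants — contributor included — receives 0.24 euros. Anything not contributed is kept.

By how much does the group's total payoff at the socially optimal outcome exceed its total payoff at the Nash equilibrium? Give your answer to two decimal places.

The private return per contributed unit is 0.24 < 1, so contributing 0 is dominant for every player. At the Nash equilibrium everyone keeps their 25, and the group total is 9 × 25 = 225.
Each contributed unit returns 2.160 to the group as a whole (0.24 to each of 9 players), which exceeds 1, so the social optimum is full contribution: group total = 2.160 × 225 = 486.00.
Efficiency loss = 486.00 − 225 = 261.00.

261.00 euros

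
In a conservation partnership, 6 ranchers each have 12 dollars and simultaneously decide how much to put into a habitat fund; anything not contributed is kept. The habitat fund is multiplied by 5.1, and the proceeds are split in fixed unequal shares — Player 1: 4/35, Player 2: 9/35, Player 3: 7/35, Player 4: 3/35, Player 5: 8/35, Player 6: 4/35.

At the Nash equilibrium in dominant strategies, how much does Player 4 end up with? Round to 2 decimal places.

27.74 dollars

For player j, contributing a unit is worthwhile iff 5.1 × (j's share) ≥ 1, i.e. iff j's share is at least 0.1961.
Player 2, Player 3 and Player 5 are above the threshold, contributing 12 each; the remaining 3 contribute 0. Total contributed: 36.
Player 4 keeps 12 and receives 5.1 × 36 × 3/35 = 15.74 from the habitat fund, for a payoff of 27.74.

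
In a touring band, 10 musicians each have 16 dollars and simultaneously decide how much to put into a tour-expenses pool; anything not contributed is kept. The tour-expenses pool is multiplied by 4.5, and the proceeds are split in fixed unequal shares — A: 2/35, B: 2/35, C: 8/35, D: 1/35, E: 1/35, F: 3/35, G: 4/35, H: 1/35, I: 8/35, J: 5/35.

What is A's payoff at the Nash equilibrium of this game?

A player with share s gets back 4.5·s per unit contributed, so full contribution is dominant for anyone with s > 1/4.5 = 0.2222 and zero contribution is dominant for anyone below.
The shares above 0.2222 belong to C and I, contributing 16 each; the remaining 8 contribute 0. Total contributed: 32.
A keeps 16 and receives 4.5 × 32 × 2/35 = 8.23 from the tour-expenses pool, for a payoff of 24.23.

24.23 dollars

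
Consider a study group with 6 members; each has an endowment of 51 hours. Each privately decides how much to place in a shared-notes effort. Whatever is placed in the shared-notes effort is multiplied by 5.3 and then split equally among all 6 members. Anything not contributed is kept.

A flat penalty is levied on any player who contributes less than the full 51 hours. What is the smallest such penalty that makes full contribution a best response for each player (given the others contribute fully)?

5.95 hours

Given the others contribute fully, the best deviation is to contribute 0 (any partial contribution still incurs the fine and gives up units whose private return 0.8833 is below 1).
Deviating from 51 to 0 saves 51 hours but forfeits the deviator's share of the drop in the shared-notes effort: 5.3/6 × 51 = 45.05.
So the deviation gain is 51 − 45.05 = 5.95, and the fine must be at least 5.95 hours to wipe it out.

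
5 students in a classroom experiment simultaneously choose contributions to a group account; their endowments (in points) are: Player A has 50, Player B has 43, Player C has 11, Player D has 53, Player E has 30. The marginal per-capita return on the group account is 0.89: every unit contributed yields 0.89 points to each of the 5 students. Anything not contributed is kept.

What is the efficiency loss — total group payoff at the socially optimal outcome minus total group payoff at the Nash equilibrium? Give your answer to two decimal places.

The private return per contributed unit is 0.89 < 1 for everyone, so the Nash equilibrium is zero contribution and the group total is Σ E_j = 50 + 43 + 11 + 53 + 30 = 187.
Each contributed unit returns 4.450 to the group, so the social optimum is full contribution by everyone: group total = 4.450 × 187 = 832.15.
Efficiency loss = (4.450 − 1) × 187 = 645.15.

645.15 points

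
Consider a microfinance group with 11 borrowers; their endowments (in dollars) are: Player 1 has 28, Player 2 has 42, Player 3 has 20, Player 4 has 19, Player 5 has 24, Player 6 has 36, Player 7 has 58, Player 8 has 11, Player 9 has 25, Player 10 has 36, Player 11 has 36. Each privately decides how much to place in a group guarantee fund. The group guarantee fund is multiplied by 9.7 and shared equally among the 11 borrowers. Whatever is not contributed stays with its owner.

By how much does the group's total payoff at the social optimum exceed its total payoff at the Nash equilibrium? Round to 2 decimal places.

The private return per contributed unit is 9.7/11 = 0.8818 < 1 for every player regardless of endowment, so the Nash equilibrium is zero contribution and the group total is Σ E_j = 28 + 42 + 20 + 19 + 24 + 36 + 58 + 11 + 25 + 36 + 36 = 335.
Each contributed unit returns 9.700 to the group, so the social optimum is full contribution by everyone: group total = 9.700 × 335 = 3249.50.
Efficiency loss = (9.700 − 1) × 335 = 2914.50.

2914.50 dollars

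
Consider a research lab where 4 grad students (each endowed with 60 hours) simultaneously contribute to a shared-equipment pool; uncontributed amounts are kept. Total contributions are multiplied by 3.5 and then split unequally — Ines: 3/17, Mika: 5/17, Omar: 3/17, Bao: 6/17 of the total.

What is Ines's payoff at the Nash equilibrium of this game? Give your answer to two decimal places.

A player with share s gets back 3.5·s per unit contributed, so full contribution is dominant for anyone with s > 1/3.5 = 0.2857 and zero contribution is dominant for anyone below.
Mika and Bao clear that bar, contributing 60 each; the remaining 2 contribute 0. Total contributed: 120.
Ines keeps 60 and receives 3.5 × 120 × 3/17 = 74.12 from the shared-equipment pool, for a payoff of 134.12.

134.12 hours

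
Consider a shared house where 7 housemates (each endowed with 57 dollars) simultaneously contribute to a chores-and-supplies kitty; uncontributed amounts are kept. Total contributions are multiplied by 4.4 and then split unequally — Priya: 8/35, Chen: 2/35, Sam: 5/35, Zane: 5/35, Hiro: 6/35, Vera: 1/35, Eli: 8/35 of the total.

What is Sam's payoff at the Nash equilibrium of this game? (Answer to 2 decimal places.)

128.66 dollars

Player j's private return per contributed unit is 4.4 × (j's share). Contributing is weakly dominant for j when that share is at least 1/4.4 = 0.2273, and contributing 0 is dominant otherwise.
Priya and Eli clear that bar, contributing 57 each; the remaining 5 contribute 0. Total contributed: 114.
Sam keeps 57 and receives 4.4 × 114 × 5/35 = 71.66 from the chores-and-supplies kitty, for a payoff of 128.66.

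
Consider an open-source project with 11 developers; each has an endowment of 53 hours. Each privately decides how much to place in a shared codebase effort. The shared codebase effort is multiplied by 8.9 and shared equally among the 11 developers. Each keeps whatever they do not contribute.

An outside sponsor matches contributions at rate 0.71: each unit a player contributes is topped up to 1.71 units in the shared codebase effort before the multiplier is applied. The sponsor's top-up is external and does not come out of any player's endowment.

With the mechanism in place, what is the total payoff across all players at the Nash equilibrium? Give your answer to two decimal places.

Under the mechanism each unit contributed yields 8.9 × 1.71 / 11 = 1.3835 back to its contributor per unit of net cost, which exceeds 1, making full contribution the dominant choice for everyone.
At the Nash equilibrium everyone contributes 53. Group total payoff = 8.9 × 1.71 × 583 = 8872.68.

8872.68 hours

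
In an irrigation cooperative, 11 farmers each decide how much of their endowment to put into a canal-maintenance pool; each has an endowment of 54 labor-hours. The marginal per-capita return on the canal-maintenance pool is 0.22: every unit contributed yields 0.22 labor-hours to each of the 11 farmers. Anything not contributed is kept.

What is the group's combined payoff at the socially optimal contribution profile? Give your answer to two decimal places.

1437.48 labor-hours

Each contributed unit returns 2.420 to the group as a whole (0.22 to each of 11 players), which exceeds 1, so the social optimum is full contribution: group total = 2.420 × 594 = 1437.48.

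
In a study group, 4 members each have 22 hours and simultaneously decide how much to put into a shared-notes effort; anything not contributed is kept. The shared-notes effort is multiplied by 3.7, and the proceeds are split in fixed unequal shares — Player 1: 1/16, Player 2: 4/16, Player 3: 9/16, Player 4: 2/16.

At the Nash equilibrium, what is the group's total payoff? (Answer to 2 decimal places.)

147.40 hours

Each unit j contributes comes back to j as 3.7 × (j's share), so j prefers to contribute only if that share exceeds 1/3.7 = 0.2703; otherwise keeping the unit dominates.
Player 3 alone (share 9/16) is above the threshold, contributing 22; the remaining 3 contribute 0. Total contributed: 22.
The shared-notes effort pays out 3.7 × 22 = 81.40 in total (split across the unequal shares, but the aggregate is all that matters for the group sum).
The 3 free-riders keep 22 each, adding 66. Group total = 66 + 81.40 = 147.40.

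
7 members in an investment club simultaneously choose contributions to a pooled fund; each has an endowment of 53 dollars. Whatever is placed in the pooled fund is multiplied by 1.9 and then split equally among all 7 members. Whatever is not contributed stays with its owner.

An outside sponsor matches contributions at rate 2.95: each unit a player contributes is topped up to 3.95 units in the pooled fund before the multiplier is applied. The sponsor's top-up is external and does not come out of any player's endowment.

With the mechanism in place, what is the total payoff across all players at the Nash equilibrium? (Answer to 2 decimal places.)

2784.36 dollars

The effective private return per unit is now 1.9 × 3.95 / 7 = 1.0721 > 1, so every player's dominant strategy flips to full contribution.
So the Nash equilibrium is full contribution by all 7; the group earns 1.9 × 3.95 × 371 = 2784.36.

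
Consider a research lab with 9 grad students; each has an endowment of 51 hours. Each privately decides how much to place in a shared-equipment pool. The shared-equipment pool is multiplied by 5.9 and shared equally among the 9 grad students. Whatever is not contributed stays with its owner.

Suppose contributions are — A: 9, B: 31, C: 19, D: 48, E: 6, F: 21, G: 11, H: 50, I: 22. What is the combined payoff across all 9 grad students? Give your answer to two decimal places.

1522.30 hours

Total contributed: 9 + 31 + 19 + 48 + 6 + 21 + 11 + 50 + 22 = 217; total kept: 9 × 51 − 217 = 242.
The shared-equipment pool pays out 5.9 × 217 = 1280.30 in aggregate.
Group total = 242 + 1280.30 = 1522.30.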